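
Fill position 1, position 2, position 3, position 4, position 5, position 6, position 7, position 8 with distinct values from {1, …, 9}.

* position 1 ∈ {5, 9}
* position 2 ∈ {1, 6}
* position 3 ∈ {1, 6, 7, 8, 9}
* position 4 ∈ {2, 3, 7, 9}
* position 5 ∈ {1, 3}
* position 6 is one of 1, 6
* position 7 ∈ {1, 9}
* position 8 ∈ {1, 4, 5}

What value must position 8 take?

position 2 and position 6 between them cover only {1, 6} — a naked pair. Remove those values from position 3, position 5, position 7, position 8.
position 5's domain is down to {3}, so position 5 = 3. Remove 3 from position 4.
position 7's domain is down to {9}, so position 7 = 9. Remove 9 from position 1, position 3, position 4.
position 1 has just one choice, so position 1 = 5. Strike 5 from position 8.
So position 8 = 4.

4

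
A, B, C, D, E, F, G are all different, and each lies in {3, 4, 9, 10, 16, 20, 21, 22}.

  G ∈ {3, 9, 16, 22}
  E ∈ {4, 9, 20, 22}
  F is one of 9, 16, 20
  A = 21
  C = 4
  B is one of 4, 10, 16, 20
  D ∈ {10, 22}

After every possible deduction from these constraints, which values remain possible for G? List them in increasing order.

A must be 21 (only option left).
C has just one choice, so C = 4. Remove 4 from B, E.
No further eliminations apply; G can still be any of 3, 9, 16, 22.

3, 9, 16, 22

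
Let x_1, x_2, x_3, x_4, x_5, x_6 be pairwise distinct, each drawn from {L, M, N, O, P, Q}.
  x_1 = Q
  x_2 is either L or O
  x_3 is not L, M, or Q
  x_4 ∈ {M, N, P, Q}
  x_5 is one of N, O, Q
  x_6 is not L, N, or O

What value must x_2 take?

x_1 has just one choice, so x_1 = Q. So x_4, x_5, x_6 can't be Q.
The 5 still-open variables draw from only 5 values {L, M, N, O, P}, so each is used; only x_2 can be L, hence x_2 = L.

L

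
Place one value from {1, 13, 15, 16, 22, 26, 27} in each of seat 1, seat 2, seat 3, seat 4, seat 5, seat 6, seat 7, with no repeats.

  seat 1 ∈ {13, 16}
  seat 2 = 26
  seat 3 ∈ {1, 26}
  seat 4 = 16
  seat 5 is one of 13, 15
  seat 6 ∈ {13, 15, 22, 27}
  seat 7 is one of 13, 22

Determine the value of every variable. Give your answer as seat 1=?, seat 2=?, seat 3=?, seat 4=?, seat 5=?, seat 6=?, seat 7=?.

seat 1=13, seat 2=26, seat 3=1, seat 4=16, seat 5=15, seat 6=27, seat 7=22

seat 2's domain is down to {26}, so seat 2 = 26. Remove 26 from seat 3.
seat 3 has just one choice, so seat 3 = 1.
That leaves seat 4 = 16. So seat 1 can't be 16.
seat 1 must be 13 (only option left). Remove 13 from seat 5, seat 6, seat 7.
seat 5's domain is down to {15}, so seat 5 = 15. Strike 15 from seat 6.
seat 7 must be 22 (only option left). Remove 22 from seat 6.
That leaves seat 6 = 27.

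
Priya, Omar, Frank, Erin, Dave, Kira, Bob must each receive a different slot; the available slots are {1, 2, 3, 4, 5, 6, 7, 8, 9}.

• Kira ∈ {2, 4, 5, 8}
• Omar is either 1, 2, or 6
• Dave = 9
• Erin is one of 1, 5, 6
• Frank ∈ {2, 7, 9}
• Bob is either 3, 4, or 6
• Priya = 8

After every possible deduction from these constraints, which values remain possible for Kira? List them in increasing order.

Priya's domain is down to {8}, so Priya = 8. Remove 8 from Kira.
Dave's domain is down to {9}, so Dave = 9. Strike 9 from Frank.
No further eliminations apply; Kira can still be any of 2, 4, 5.

2, 4, 5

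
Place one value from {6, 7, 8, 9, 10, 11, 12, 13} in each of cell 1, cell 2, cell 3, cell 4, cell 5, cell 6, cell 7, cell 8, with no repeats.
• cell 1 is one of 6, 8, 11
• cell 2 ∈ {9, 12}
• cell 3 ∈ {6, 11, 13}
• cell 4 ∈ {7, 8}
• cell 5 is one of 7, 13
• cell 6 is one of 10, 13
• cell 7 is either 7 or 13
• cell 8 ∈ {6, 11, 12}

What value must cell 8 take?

Among the 8 variables, 9 fits only cell 2 (and all 8 values in {6, 7, 8, 9, 10, 11, 12, 13} must be used), so cell 2 = 9.
Among the 7 still-open variables, 10 fits only cell 6 (and all 7 values in {6, 7, 8, 10, 11, 12, 13} must be used), so cell 6 = 10.
The 6 still-open variables together cover exactly {6, 7, 8, 11, 12, 13} — 6 values for 6 variables — and 12 appears only in cell 8's list, so cell 8 = 12.

12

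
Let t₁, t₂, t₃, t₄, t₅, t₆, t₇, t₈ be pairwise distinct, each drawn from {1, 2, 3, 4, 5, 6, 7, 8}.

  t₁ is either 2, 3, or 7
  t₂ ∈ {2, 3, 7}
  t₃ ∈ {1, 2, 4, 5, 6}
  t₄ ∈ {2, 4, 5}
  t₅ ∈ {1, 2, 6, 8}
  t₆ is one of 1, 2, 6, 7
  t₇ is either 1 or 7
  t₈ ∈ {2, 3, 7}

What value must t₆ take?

The 8 variables draw from only 8 values {1, 2, 3, 4, 5, 6, 7, 8}, so each is used; only t₅ can be 8, hence t₅ = 8.
t₁, t₂, t₈ between them cover only {2, 3, 7} — a naked triple. Remove those values from t₃, t₄, t₆, t₇.
That leaves t₇ = 1. So t₃, t₆ can't be 1.
So t₆ = 6.

6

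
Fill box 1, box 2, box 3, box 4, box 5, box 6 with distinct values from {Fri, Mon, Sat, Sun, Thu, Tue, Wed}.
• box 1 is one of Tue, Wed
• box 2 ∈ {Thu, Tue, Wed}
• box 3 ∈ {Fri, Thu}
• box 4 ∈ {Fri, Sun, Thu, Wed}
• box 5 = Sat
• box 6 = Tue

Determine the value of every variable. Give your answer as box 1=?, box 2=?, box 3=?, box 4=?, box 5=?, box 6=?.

box 1=Wed, box 2=Thu, box 3=Fri, box 4=Sun, box 5=Sat, box 6=Tue

box 5 has just one choice, so box 5 = Sat.
box 6's domain is down to {Tue}, so box 6 = Tue. So box 1, box 2 can't be Tue.
box 1's domain is down to {Wed}, so box 1 = Wed. So box 2, box 4 can't be Wed.
box 2 has just one choice, so box 2 = Thu. So box 3, box 4 can't be Thu.
box 3 has just one choice, so box 3 = Fri. So box 4 can't be Fri.
That leaves box 4 = Sun.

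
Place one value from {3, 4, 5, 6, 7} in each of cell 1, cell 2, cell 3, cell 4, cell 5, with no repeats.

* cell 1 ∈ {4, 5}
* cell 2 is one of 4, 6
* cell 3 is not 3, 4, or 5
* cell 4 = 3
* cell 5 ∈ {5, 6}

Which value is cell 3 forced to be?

cell 4 must be 3 (only option left).
The 4 still-open variables draw from only 4 values {4, 5, 6, 7}, so each is used; only cell 3 can be 7, hence cell 3 = 7.

7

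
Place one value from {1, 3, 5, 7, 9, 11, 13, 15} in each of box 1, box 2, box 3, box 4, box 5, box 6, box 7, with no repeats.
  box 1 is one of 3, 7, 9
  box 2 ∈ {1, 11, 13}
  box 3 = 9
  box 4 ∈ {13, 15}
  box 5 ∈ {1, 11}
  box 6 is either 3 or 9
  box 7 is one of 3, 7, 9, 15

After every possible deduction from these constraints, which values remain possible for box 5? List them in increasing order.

1, 11

box 3's domain is down to {9}, so box 3 = 9. Strike 9 from box 1, box 6, box 7.
box 6's domain is down to {3}, so box 6 = 3. So box 1, box 7 can't be 3.
box 1 must be 7 (only option left). So box 7 can't be 7.
That leaves box 7 = 15. So box 4 can't be 15.
That leaves box 4 = 13. Eliminate 13 elsewhere: box 2.
No further eliminations apply; box 5 can still be any of 1, 11.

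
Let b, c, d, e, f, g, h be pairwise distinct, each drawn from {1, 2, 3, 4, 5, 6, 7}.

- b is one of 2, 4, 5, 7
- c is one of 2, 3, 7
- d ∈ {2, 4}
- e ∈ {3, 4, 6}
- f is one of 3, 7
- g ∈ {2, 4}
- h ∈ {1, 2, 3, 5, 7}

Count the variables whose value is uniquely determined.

3

Among the 7 variables, 1 fits only h (and all 7 values in {1, 2, 3, 4, 5, 6, 7} must be used), so h = 1.
The 6 still-open variables draw from only 6 values {2, 3, 4, 5, 6, 7}, so each is used; only b can be 5, hence b = 5.
The 5 still-open variables draw from only 5 values {2, 3, 4, 6, 7}, so each is used; only e can be 6, hence e = 6.
d and g between them cover only {2, 4} — a naked pair. Remove those values from c.
Determined: b=5, e=6, h=1. The other variables each still have more than one consistent value. That makes 3.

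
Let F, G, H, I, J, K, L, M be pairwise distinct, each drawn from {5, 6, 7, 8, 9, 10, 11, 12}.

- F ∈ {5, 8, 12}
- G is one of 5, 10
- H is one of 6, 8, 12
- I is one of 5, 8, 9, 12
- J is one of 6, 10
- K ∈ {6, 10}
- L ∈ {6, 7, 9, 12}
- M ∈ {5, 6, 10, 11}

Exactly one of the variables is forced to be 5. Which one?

G

The 8 variables draw from only 8 values {5, 6, 7, 8, 9, 10, 11, 12}, so each is used; only L can be 7, hence L = 7.
The 7 still-open variables together cover exactly {5, 6, 8, 9, 10, 11, 12} — 7 values for 7 variables — and 9 appears only in I's list, so I = 9.
Among the 6 still-open variables, 11 fits only M (and all 6 values in {5, 6, 8, 10, 11, 12} must be used), so M = 11.
J and K share exactly the 2 values {6, 10}; by pigeonhole those values go to them, so strike 6, 10 from G, H.
So 5 goes to G.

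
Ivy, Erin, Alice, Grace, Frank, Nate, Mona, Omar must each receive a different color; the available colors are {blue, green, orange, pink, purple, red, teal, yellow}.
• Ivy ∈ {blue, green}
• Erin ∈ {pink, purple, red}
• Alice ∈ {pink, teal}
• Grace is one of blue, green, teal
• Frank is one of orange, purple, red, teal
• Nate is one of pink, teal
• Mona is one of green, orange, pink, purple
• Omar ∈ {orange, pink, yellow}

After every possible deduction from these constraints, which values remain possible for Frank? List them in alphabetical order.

The 8 variables draw from only 8 values {blue, green, orange, pink, purple, red, teal, yellow}, so each is used; only Omar can be yellow, hence Omar = yellow.
Alice and Nate share exactly the 2 values {pink, teal}; by pigeonhole those values go to them, so strike pink, teal from Erin, Grace, Frank, Mona.
Ivy and Grace share exactly the 2 values {blue, green}; by pigeonhole those values go to them, so strike blue, green from Mona.
No further eliminations apply; Frank can still be any of orange, purple, red.

orange, purple, red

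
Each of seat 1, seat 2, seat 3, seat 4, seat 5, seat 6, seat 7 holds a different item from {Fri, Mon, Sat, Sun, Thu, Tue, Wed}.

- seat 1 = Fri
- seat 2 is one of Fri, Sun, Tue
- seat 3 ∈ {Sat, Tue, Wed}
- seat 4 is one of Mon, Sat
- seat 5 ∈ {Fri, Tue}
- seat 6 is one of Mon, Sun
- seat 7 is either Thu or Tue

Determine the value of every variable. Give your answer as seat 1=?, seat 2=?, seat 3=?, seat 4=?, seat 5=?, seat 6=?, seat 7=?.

seat 1 has just one choice, so seat 1 = Fri. So seat 2, seat 5 can't be Fri.
That leaves seat 5 = Tue. Strike Tue from seat 2, seat 3, seat 7.
seat 7 must be Thu (only option left).
That leaves seat 2 = Sun. Eliminate Sun elsewhere: seat 6.
seat 6's domain is down to {Mon}, so seat 6 = Mon. So seat 4 can't be Mon.
That leaves seat 4 = Sat. Eliminate Sat elsewhere: seat 3.
seat 3 must be Wed (only option left).

seat 1=Fri, seat 2=Sun, seat 3=Wed, seat 4=Sat, seat 5=Tue, seat 6=Mon, seat 7=Thu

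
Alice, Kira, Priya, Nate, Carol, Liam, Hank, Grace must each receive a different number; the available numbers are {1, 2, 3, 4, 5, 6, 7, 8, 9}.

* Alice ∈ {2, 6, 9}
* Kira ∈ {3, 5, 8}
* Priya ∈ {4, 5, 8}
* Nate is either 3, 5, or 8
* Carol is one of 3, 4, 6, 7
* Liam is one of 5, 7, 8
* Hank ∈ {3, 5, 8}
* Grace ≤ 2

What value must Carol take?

6

The 3 variables Kira, Nate, Hank are confined to {3, 5, 8}, which locks those values in; drop them from Priya, Carol, Liam.
Priya's domain is down to {4}, so Priya = 4. Strike 4 from Carol.
Liam has just one choice, so Liam = 7. So Carol can't be 7.
So Carol = 6.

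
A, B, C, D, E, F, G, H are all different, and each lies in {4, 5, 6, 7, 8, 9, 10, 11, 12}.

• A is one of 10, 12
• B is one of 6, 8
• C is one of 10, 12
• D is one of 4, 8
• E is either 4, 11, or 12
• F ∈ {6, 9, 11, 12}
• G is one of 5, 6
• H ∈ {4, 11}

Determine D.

The 8 variables together cover exactly {4, 5, 6, 8, 9, 10, 11, 12} — 8 values for 8 variables — and 5 appears only in G's list, so G = 5.
Among the 7 still-open variables, 9 fits only F (and all 7 values in {4, 6, 8, 9, 10, 11, 12} must be used), so F = 9.
Among the 6 still-open variables, 6 fits only B (and all 6 values in {4, 6, 8, 10, 11, 12} must be used), so B = 6.
Among the 5 still-open variables, 8 fits only D (and all 5 values in {4, 8, 10, 11, 12} must be used), so D = 8.

8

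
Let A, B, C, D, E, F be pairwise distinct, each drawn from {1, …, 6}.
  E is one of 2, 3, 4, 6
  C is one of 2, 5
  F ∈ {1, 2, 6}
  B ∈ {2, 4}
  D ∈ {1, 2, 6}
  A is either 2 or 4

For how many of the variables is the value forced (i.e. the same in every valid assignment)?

The 6 variables draw from only 6 values {1, 2, 3, 4, 5, 6}, so each is used; only E can be 3, hence E = 3.
The 5 still-open variables draw from only 5 values {1, 2, 4, 5, 6}, so each is used; only C can be 5, hence C = 5.
The 2 variables A and B are confined to {2, 4}, which locks those values in; drop them from D, F.
Determined: C=5, E=3. The other variables each still have more than one consistent value. That makes 2.

2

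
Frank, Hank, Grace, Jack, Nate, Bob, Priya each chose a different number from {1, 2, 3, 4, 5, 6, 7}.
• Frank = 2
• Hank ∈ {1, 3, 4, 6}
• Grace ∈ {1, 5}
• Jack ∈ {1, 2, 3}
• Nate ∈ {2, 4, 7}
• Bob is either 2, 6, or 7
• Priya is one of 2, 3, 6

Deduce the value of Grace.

5

Frank must be 2 (only option left). So Jack, Nate, Bob, Priya can't be 2.
The 6 still-open variables together cover exactly {1, 3, 4, 5, 6, 7} — 6 values for 6 variables — and 5 appears only in Grace's list, so Grace = 5.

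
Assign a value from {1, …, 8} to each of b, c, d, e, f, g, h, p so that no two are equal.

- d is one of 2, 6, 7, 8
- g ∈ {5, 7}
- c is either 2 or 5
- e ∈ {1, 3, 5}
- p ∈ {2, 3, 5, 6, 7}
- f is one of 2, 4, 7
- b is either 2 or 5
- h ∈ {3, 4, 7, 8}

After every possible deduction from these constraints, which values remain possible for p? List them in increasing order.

The 8 variables together cover exactly {1, 2, 3, 4, 5, 6, 7, 8} — 8 values for 8 variables — and 1 appears only in e's list, so e = 1.
The 2 variables b and c are confined to {2, 5}, which locks those values in; drop them from d, f, g, p.
g's domain is down to {7}, so g = 7. Strike 7 from d, f, h, p.
f must be 4 (only option left). Strike 4 from h.
No further eliminations apply; p can still be any of 3, 6.

3, 6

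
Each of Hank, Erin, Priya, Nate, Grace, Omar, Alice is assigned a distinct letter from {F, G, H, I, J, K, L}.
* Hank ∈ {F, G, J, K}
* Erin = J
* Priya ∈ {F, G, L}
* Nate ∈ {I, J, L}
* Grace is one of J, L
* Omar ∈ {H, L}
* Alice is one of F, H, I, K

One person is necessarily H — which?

Omar

Erin's domain is down to {J}, so Erin = J. Eliminate J elsewhere: Hank, Nate, Grace.
Grace has just one choice, so Grace = L. Strike L from Priya, Nate, Omar.
So H goes to Omar.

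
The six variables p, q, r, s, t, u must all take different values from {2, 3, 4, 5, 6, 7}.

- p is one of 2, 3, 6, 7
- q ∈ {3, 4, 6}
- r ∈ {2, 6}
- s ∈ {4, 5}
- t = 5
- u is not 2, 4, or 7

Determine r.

t has just one choice, so t = 5. Strike 5 from s, u.
That leaves s = 4. Strike 4 from q.
The 4 still-open variables draw from only 4 values {2, 3, 6, 7}, so each is used; only p can be 7, hence p = 7.
Among the 3 still-open variables, 2 fits only r (and all 3 values in {2, 3, 6} must be used), so r = 2.

2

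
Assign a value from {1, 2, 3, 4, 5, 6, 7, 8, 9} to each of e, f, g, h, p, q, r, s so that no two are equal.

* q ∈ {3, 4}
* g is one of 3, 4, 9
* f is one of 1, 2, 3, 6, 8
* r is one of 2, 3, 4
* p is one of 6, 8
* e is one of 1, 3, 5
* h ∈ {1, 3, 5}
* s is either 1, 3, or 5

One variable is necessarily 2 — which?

r

The 8 variables together cover exactly {1, 2, 3, 4, 5, 6, 8, 9} — 8 values for 8 variables — and 9 appears only in g's list, so g = 9.
e, h, s between them cover only {1, 3, 5} — a naked triple. Remove those values from f, q, r.
q's domain is down to {4}, so q = 4. So r can't be 4.
So 2 goes to r.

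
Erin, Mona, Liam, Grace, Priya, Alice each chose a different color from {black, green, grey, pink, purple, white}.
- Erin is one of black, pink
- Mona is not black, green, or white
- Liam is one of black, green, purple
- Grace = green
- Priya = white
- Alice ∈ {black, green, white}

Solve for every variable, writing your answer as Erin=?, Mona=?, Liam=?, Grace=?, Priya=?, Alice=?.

Erin=pink, Mona=grey, Liam=purple, Grace=green, Priya=white, Alice=black

Grace must be green (only option left). So Liam, Alice can't be green.
Priya has just one choice, so Priya = white. So Alice can't be white.
Alice's domain is down to {black}, so Alice = black. So Erin, Liam can't be black.
Erin must be pink (only option left). So Mona can't be pink.
Liam has just one choice, so Liam = purple. Eliminate purple elsewhere: Mona.
Mona must be grey (only option left).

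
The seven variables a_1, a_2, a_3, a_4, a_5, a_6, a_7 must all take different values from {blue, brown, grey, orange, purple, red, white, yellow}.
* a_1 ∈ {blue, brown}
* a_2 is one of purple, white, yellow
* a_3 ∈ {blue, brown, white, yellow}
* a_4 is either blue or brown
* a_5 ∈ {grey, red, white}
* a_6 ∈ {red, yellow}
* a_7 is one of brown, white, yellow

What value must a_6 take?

The 7 variables draw from only 7 values {blue, brown, grey, purple, red, white, yellow}, so each is used; only a_5 can be grey, hence a_5 = grey.
The 6 still-open variables together cover exactly {blue, brown, purple, red, white, yellow} — 6 values for 6 variables — and purple appears only in a_2's list, so a_2 = purple.
Among the 5 still-open variables, red fits only a_6 (and all 5 values in {blue, brown, red, white, yellow} must be used), so a_6 = red.

red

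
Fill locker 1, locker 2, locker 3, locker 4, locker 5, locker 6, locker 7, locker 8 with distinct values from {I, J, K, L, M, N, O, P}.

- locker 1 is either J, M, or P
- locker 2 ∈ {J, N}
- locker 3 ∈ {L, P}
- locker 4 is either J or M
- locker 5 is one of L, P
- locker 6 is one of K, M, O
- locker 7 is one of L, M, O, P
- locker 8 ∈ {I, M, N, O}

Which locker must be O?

locker 7

Among the 8 variables, I fits only locker 8 (and all 8 values in {I, J, K, L, M, N, O, P} must be used), so locker 8 = I.
Among the 7 still-open variables, K fits only locker 6 (and all 7 values in {J, K, L, M, N, O, P} must be used), so locker 6 = K.
The 6 still-open variables together cover exactly {J, L, M, N, O, P} — 6 values for 6 variables — and N appears only in locker 2's list, so locker 2 = N.
The 5 still-open variables together cover exactly {J, L, M, O, P} — 5 values for 5 variables — and O appears only in locker 7's list, so locker 7 = O.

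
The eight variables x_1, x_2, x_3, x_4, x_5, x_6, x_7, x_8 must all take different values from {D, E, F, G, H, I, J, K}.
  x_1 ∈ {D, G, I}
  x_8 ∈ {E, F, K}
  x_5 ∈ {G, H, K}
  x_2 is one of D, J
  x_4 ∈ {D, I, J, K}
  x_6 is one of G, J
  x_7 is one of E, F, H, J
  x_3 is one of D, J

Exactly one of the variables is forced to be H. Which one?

The 2 variables x_2 and x_3 are confined to {D, J}, which locks those values in; drop them from x_1, x_4, x_6, x_7.
x_6 must be G (only option left). So x_1, x_5 can't be G.
x_1's domain is down to {I}, so x_1 = I. Eliminate I elsewhere: x_4.
That leaves x_4 = K. Strike K from x_5, x_8.
So H goes to x_5.

x_5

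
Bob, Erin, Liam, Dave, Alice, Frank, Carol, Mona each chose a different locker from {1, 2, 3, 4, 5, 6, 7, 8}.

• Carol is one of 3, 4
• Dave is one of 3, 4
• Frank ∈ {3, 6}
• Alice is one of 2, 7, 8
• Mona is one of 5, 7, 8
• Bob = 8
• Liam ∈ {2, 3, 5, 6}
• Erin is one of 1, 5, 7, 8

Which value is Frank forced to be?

6

Bob has just one choice, so Bob = 8. So Erin, Alice, Mona can't be 8.
The 7 still-open variables together cover exactly {1, 2, 3, 4, 5, 6, 7} — 7 values for 7 variables — and 1 appears only in Erin's list, so Erin = 1.
The 2 variables Dave and Carol are confined to {3, 4}, which locks those values in; drop them from Liam, Frank.
So Frank = 6.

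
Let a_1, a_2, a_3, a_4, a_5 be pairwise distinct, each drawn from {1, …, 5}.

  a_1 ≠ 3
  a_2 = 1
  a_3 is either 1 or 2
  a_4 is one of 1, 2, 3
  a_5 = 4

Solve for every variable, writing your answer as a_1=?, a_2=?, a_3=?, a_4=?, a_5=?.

a_2 must be 1 (only option left). Remove 1 from a_1, a_3, a_4.
a_3 must be 2 (only option left). Remove 2 from a_1, a_4.
That leaves a_4 = 3.
a_5 has just one choice, so a_5 = 4. Strike 4 from a_1.
That leaves a_1 = 5.

a_1=5, a_2=1, a_3=2, a_4=3, a_5=4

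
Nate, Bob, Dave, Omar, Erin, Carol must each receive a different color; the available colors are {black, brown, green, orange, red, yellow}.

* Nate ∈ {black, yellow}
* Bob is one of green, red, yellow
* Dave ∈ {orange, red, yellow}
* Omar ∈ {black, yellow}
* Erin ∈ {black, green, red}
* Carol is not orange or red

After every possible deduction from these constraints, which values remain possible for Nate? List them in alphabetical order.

The 6 variables draw from only 6 values {black, brown, green, orange, red, yellow}, so each is used; only Carol can be brown, hence Carol = brown.
Among the 5 still-open variables, orange fits only Dave (and all 5 values in {black, green, orange, red, yellow} must be used), so Dave = orange.
The 2 variables Nate and Omar are confined to {black, yellow}, which locks those values in; drop them from Bob, Erin.
No further eliminations apply; Nate can still be any of black, yellow.

black, yellow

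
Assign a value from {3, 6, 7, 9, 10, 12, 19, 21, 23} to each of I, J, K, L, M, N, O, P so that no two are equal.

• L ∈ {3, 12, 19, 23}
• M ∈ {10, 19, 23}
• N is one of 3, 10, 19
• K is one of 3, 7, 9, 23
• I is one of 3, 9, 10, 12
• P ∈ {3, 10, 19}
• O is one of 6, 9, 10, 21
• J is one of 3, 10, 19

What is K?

7

J, N, P between them cover only {3, 10, 19} — a naked triple. Remove those values from I, K, L, M, O.
M has just one choice, so M = 23. So K, L can't be 23.
L's domain is down to {12}, so L = 12. Eliminate 12 elsewhere: I.
I has just one choice, so I = 9. Remove 9 from K, O.
So K = 7.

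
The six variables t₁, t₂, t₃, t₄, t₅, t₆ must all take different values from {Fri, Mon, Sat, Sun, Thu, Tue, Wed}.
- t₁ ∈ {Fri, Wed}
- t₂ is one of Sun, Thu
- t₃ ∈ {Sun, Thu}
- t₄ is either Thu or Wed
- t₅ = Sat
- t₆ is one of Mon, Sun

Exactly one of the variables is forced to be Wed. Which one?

t₄

t₅'s domain is down to {Sat}, so t₅ = Sat.
Among the 5 still-open variables, Fri fits only t₁ (and all 5 values in {Fri, Mon, Sun, Thu, Wed} must be used), so t₁ = Fri.
The 4 still-open variables draw from only 4 values {Mon, Sun, Thu, Wed}, so each is used; only t₆ can be Mon, hence t₆ = Mon.
Among the 3 still-open variables, Wed fits only t₄ (and all 3 values in {Sun, Thu, Wed} must be used), so t₄ = Wed.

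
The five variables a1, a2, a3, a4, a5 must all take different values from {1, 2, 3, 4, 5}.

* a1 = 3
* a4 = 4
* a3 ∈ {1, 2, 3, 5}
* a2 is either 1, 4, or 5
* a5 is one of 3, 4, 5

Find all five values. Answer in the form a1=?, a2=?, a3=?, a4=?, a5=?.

a1=3, a2=1, a3=2, a4=4, a5=5

a1 must be 3 (only option left). Eliminate 3 elsewhere: a3, a5.
a4 has just one choice, so a4 = 4. Strike 4 from a2, a5.
a5 must be 5 (only option left). Strike 5 from a2, a3.
That leaves a2 = 1. Remove 1 from a3.
a3's domain is down to {2}, so a3 = 2.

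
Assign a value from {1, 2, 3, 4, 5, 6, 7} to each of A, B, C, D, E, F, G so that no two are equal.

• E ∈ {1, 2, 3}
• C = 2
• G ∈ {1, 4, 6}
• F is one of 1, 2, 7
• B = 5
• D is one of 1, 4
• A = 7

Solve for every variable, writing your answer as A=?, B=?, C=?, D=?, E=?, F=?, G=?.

A=7, B=5, C=2, D=4, E=3, F=1, G=6

A has just one choice, so A = 7. Eliminate 7 elsewhere: F.
B's domain is down to {5}, so B = 5.
C must be 2 (only option left). Strike 2 from E, F.
F has just one choice, so F = 1. Remove 1 from D, E, G.
D has just one choice, so D = 4. Eliminate 4 elsewhere: G.
That leaves E = 3.
G has just one choice, so G = 6.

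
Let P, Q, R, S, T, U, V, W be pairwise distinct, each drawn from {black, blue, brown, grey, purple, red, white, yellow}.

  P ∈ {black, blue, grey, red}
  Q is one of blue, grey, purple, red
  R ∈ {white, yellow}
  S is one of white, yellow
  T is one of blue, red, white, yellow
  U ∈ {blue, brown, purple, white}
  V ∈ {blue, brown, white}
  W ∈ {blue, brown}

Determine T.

Among the 8 variables, black fits only P (and all 8 values in {black, blue, brown, grey, purple, red, white, yellow} must be used), so P = black.
The 7 still-open variables together cover exactly {blue, brown, grey, purple, red, white, yellow} — 7 values for 7 variables — and grey appears only in Q's list, so Q = grey.
The 6 still-open variables draw from only 6 values {blue, brown, purple, red, white, yellow}, so each is used; only U can be purple, hence U = purple.
The 5 still-open variables draw from only 5 values {blue, brown, red, white, yellow}, so each is used; only T can be red, hence T = red.

red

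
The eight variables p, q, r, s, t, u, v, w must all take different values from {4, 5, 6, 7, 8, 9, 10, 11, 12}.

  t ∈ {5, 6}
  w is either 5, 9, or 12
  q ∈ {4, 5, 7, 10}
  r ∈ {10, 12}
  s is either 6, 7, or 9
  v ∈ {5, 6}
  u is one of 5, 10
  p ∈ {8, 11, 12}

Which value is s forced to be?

The 2 variables t and v are confined to {5, 6}, which locks those values in; drop them from q, s, u, w.
u has just one choice, so u = 10. Remove 10 from q, r.
r has just one choice, so r = 12. So p, w can't be 12.
That leaves w = 9. So s can't be 9.
So s = 7.

7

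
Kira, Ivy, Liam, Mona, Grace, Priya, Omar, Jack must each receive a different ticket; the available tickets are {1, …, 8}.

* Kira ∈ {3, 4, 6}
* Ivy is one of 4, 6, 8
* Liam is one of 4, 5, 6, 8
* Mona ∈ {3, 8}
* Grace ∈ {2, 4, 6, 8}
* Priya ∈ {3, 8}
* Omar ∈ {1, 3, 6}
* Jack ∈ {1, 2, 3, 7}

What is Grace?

Among the 8 variables, 5 fits only Liam (and all 8 values in {1, 2, 3, 4, 5, 6, 7, 8} must be used), so Liam = 5.
Among the 7 still-open variables, 7 fits only Jack (and all 7 values in {1, 2, 3, 4, 6, 7, 8} must be used), so Jack = 7.
Among the 6 still-open variables, 1 fits only Omar (and all 6 values in {1, 2, 3, 4, 6, 8} must be used), so Omar = 1.
Among the 5 still-open variables, 2 fits only Grace (and all 5 values in {2, 3, 4, 6, 8} must be used), so Grace = 2.

2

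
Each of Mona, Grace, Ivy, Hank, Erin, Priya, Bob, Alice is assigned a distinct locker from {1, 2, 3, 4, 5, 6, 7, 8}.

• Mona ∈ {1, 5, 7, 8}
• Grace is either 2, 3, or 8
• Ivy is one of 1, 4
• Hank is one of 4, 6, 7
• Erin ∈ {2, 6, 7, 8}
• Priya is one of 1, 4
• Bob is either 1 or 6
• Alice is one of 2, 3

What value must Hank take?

7

The 8 variables draw from only 8 values {1, 2, 3, 4, 5, 6, 7, 8}, so each is used; only Mona can be 5, hence Mona = 5.
Ivy and Priya share exactly the 2 values {1, 4}; by pigeonhole those values go to them, so strike 1, 4 from Hank, Bob.
Bob's domain is down to {6}, so Bob = 6. Strike 6 from Hank, Erin.
So Hank = 7.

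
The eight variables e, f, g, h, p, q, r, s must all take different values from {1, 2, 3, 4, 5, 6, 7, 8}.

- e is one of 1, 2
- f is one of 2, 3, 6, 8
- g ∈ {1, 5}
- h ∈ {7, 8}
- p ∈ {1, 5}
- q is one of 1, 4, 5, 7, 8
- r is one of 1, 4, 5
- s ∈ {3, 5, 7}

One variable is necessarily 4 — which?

r

The 8 variables draw from only 8 values {1, 2, 3, 4, 5, 6, 7, 8}, so each is used; only f can be 6, hence f = 6.
The 7 still-open variables draw from only 7 values {1, 2, 3, 4, 5, 7, 8}, so each is used; only e can be 2, hence e = 2.
The 6 still-open variables together cover exactly {1, 3, 4, 5, 7, 8} — 6 values for 6 variables — and 3 appears only in s's list, so s = 3.
g and p between them cover only {1, 5} — a naked pair. Remove those values from q, r.
So 4 goes to r.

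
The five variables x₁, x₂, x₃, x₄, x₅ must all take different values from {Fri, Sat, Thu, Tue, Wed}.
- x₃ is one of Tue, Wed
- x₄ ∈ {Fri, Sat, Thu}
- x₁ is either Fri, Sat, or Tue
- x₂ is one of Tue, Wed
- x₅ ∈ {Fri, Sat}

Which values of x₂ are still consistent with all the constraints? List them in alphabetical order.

The 5 variables draw from only 5 values {Fri, Sat, Thu, Tue, Wed}, so each is used; only x₄ can be Thu, hence x₄ = Thu.
x₂ and x₃ share exactly the 2 values {Tue, Wed}; by pigeonhole those values go to them, so strike Tue, Wed from x₁.
No further eliminations apply; x₂ can still be any of Tue, Wed.

Tue, Wed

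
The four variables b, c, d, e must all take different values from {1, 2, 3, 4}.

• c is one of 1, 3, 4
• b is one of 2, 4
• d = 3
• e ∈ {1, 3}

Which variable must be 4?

c

d has just one choice, so d = 3. Remove 3 from c, e.
e must be 1 (only option left). So c can't be 1.
So 4 goes to c.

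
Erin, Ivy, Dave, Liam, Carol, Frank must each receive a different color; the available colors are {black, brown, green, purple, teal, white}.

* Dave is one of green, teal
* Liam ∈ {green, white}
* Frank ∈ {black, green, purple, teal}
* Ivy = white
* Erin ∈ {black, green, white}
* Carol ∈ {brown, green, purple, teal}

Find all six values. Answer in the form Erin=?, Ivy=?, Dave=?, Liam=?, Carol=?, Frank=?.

Ivy has just one choice, so Ivy = white. Eliminate white elsewhere: Erin, Liam.
Liam's domain is down to {green}, so Liam = green. Eliminate green elsewhere: Erin, Dave, Carol, Frank.
Erin's domain is down to {black}, so Erin = black. Remove black from Frank.
Dave has just one choice, so Dave = teal. So Carol, Frank can't be teal.
Frank has just one choice, so Frank = purple. Remove purple from Carol.
That leaves Carol = brown.

Erin=black, Ivy=white, Dave=teal, Liam=green, Carol=brown, Frank=purple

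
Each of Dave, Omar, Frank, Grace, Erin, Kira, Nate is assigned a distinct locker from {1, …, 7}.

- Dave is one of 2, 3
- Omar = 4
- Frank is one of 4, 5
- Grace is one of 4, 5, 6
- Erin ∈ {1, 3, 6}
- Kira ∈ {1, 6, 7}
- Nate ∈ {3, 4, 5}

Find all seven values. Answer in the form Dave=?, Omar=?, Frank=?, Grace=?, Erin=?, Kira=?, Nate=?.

Omar must be 4 (only option left). Strike 4 from Frank, Grace, Nate.
Frank's domain is down to {5}, so Frank = 5. Remove 5 from Grace, Nate.
Grace has just one choice, so Grace = 6. Strike 6 from Erin, Kira.
Nate's domain is down to {3}, so Nate = 3. Eliminate 3 elsewhere: Dave, Erin.
Dave's domain is down to {2}, so Dave = 2.
That leaves Erin = 1. So Kira can't be 1.
Kira must be 7 (only option left).

Dave=2, Omar=4, Frank=5, Grace=6, Erin=1, Kira=7, Nate=3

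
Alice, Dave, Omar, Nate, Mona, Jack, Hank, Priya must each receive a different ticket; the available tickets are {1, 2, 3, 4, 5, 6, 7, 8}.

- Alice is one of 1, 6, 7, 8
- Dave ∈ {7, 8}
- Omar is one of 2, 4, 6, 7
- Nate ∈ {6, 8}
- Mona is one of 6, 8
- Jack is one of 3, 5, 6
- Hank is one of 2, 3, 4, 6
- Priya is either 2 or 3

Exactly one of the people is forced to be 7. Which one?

The 8 variables draw from only 8 values {1, 2, 3, 4, 5, 6, 7, 8}, so each is used; only Alice can be 1, hence Alice = 1.
The 7 still-open variables draw from only 7 values {2, 3, 4, 5, 6, 7, 8}, so each is used; only Jack can be 5, hence Jack = 5.
Nate and Mona share exactly the 2 values {6, 8}; by pigeonhole those values go to them, so strike 6, 8 from Dave, Omar, Hank.
So 7 goes to Dave.

Dave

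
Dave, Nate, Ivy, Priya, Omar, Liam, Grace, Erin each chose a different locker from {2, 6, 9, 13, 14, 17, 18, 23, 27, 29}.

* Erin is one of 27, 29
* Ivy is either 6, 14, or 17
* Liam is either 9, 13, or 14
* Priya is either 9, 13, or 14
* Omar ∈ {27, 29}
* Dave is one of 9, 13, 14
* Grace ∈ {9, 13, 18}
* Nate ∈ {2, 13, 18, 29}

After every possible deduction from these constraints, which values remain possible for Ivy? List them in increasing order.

Omar and Erin between them cover only {27, 29} — a naked pair. Remove those values from Nate.
The 3 variables Dave, Priya, Liam are confined to {9, 13, 14}, which locks those values in; drop them from Nate, Ivy, Grace.
Grace must be 18 (only option left). Remove 18 from Nate.
Nate's domain is down to {2}, so Nate = 2.
No further eliminations apply; Ivy can still be any of 6, 17.

6, 17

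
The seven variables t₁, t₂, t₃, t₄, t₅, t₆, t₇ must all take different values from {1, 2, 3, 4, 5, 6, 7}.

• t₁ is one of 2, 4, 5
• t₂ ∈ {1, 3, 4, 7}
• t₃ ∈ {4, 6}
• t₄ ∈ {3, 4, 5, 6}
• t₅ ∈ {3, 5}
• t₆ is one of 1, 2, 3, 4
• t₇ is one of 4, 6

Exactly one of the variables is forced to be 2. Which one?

t₁

Among the 7 variables, 7 fits only t₂ (and all 7 values in {1, 2, 3, 4, 5, 6, 7} must be used), so t₂ = 7.
The 6 still-open variables together cover exactly {1, 2, 3, 4, 5, 6} — 6 values for 6 variables — and 1 appears only in t₆'s list, so t₆ = 1.
The 5 still-open variables draw from only 5 values {2, 3, 4, 5, 6}, so each is used; only t₁ can be 2, hence t₁ = 2.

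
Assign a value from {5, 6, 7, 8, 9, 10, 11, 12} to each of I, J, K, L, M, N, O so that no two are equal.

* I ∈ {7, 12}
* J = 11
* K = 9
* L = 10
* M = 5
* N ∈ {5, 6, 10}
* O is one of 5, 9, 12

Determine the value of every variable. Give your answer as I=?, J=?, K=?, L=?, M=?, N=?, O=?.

I=7, J=11, K=9, L=10, M=5, N=6, O=12

J's domain is down to {11}, so J = 11.
That leaves K = 9. Strike 9 from O.
That leaves L = 10. Remove 10 from N.
That leaves M = 5. Eliminate 5 elsewhere: N, O.
N has just one choice, so N = 6.
O has just one choice, so O = 12. So I can't be 12.
I has just one choice, so I = 7.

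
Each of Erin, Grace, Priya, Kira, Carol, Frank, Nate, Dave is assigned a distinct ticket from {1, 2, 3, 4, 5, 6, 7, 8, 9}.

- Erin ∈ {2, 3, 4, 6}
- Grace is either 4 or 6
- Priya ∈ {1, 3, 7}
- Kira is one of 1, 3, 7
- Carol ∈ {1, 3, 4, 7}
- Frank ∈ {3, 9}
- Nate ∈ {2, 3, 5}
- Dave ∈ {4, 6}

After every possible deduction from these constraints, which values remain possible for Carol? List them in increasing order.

Among the 8 variables, 5 fits only Nate (and all 8 values in {1, 2, 3, 4, 5, 6, 7, 9} must be used), so Nate = 5.
Among the 7 still-open variables, 2 fits only Erin (and all 7 values in {1, 2, 3, 4, 6, 7, 9} must be used), so Erin = 2.
The 6 still-open variables together cover exactly {1, 3, 4, 6, 7, 9} — 6 values for 6 variables — and 9 appears only in Frank's list, so Frank = 9.
Grace and Dave between them cover only {4, 6} — a naked pair. Remove those values from Carol.
No further eliminations apply; Carol can still be any of 1, 3, 7.

1, 3, 7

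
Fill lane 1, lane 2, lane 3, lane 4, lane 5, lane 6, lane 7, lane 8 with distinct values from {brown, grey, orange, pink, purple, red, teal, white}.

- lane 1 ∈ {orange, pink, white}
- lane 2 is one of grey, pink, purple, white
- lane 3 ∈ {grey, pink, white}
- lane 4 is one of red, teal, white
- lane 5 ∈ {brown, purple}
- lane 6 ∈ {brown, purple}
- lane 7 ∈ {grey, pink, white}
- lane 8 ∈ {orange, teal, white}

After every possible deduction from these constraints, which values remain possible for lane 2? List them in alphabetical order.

grey, pink, white

The 8 variables draw from only 8 values {brown, grey, orange, pink, purple, red, teal, white}, so each is used; only lane 4 can be red, hence lane 4 = red.
The 7 still-open variables draw from only 7 values {brown, grey, orange, pink, purple, teal, white}, so each is used; only lane 8 can be teal, hence lane 8 = teal.
Among the 6 still-open variables, orange fits only lane 1 (and all 6 values in {brown, grey, orange, pink, purple, white} must be used), so lane 1 = orange.
The 2 variables lane 5 and lane 6 are confined to {brown, purple}, which locks those values in; drop them from lane 2.
No further eliminations apply; lane 2 can still be any of grey, pink, white.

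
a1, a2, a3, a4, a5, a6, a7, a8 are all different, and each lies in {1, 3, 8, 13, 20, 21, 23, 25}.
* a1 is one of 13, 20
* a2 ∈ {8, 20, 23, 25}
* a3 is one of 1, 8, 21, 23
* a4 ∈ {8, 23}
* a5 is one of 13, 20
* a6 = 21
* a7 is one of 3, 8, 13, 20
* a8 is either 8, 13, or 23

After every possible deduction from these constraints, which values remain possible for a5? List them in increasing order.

13, 20

a6 must be 21 (only option left). So a3 can't be 21.
Among the 7 still-open variables, 1 fits only a3 (and all 7 values in {1, 3, 8, 13, 20, 23, 25} must be used), so a3 = 1.
Among the 6 still-open variables, 3 fits only a7 (and all 6 values in {3, 8, 13, 20, 23, 25} must be used), so a7 = 3.
The 5 still-open variables draw from only 5 values {8, 13, 20, 23, 25}, so each is used; only a2 can be 25, hence a2 = 25.
a1 and a5 share exactly the 2 values {13, 20}; by pigeonhole those values go to them, so strike 13, 20 from a8.
No further eliminations apply; a5 can still be any of 13, 20.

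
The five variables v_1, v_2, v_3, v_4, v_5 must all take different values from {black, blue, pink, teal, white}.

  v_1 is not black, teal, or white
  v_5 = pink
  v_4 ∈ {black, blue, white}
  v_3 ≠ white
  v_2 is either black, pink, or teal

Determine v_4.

white

v_5's domain is down to {pink}, so v_5 = pink. Remove pink from v_1, v_2, v_3.
v_1 has just one choice, so v_1 = blue. So v_3, v_4 can't be blue.
The 3 still-open variables together cover exactly {black, teal, white} — 3 values for 3 variables — and white appears only in v_4's list, so v_4 = white.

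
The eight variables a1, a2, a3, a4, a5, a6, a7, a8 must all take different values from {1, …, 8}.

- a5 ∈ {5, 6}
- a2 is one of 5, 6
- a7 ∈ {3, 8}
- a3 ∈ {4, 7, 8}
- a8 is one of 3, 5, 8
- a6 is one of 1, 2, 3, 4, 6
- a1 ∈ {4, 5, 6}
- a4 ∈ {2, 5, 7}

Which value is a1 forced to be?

4

Among the 8 variables, 1 fits only a6 (and all 8 values in {1, 2, 3, 4, 5, 6, 7, 8} must be used), so a6 = 1.
Among the 7 still-open variables, 2 fits only a4 (and all 7 values in {2, 3, 4, 5, 6, 7, 8} must be used), so a4 = 2.
The 6 still-open variables draw from only 6 values {3, 4, 5, 6, 7, 8}, so each is used; only a3 can be 7, hence a3 = 7.
Among the 5 still-open variables, 4 fits only a1 (and all 5 values in {3, 4, 5, 6, 8} must be used), so a1 = 4.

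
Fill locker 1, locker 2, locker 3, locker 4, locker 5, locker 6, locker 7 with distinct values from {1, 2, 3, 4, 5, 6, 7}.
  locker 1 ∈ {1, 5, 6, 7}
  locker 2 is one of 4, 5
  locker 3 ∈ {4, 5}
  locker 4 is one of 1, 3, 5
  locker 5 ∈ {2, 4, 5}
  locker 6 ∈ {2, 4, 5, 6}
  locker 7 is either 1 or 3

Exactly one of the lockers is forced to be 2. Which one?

The 7 variables draw from only 7 values {1, 2, 3, 4, 5, 6, 7}, so each is used; only locker 1 can be 7, hence locker 1 = 7.
The 6 still-open variables draw from only 6 values {1, 2, 3, 4, 5, 6}, so each is used; only locker 6 can be 6, hence locker 6 = 6.
The 5 still-open variables together cover exactly {1, 2, 3, 4, 5} — 5 values for 5 variables — and 2 appears only in locker 5's list, so locker 5 = 2.

locker 5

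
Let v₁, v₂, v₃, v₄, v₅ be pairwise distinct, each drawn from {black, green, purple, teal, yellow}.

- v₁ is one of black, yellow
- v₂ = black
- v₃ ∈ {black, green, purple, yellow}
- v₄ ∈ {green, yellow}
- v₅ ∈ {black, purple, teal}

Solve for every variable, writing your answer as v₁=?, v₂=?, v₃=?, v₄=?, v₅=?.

v₁=yellow, v₂=black, v₃=purple, v₄=green, v₅=teal

v₂ has just one choice, so v₂ = black. Remove black from v₁, v₃, v₅.
v₁ must be yellow (only option left). Eliminate yellow elsewhere: v₃, v₄.
v₄ must be green (only option left). Remove green from v₃.
v₃ has just one choice, so v₃ = purple. So v₅ can't be purple.
That leaves v₅ = teal.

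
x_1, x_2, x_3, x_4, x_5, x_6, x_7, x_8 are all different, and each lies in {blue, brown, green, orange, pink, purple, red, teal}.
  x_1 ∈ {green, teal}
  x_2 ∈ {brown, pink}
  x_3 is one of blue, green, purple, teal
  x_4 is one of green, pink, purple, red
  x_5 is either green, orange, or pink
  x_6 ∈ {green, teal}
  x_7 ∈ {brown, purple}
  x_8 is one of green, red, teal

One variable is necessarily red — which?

Among the 8 variables, blue fits only x_3 (and all 8 values in {blue, brown, green, orange, pink, purple, red, teal} must be used), so x_3 = blue.
Among the 7 still-open variables, orange fits only x_5 (and all 7 values in {brown, green, orange, pink, purple, red, teal} must be used), so x_5 = orange.
x_1 and x_6 share exactly the 2 values {green, teal}; by pigeonhole those values go to them, so strike green, teal from x_4, x_8.
So red goes to x_8.

x_8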